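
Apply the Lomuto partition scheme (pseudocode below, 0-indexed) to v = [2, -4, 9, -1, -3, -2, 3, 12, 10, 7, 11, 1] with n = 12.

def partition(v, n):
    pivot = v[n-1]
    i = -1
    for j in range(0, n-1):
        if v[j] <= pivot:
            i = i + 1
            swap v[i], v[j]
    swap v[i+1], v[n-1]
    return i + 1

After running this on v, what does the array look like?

[-4, -1, -3, -2, 1, 2, 3, 12, 10, 7, 11, 9]

pivot = v[11] = 1; i = -1
j=0: v[0]=2 > 1 → no swap
j=1: v[1]=-4 ≤ 1 → i=0, swap v[0],v[1] → [-4, 2, 9, -1, -3, -2, 3, 12, 10, 7, 11, 1]
j=2: v[2]=9 > 1 → no swap
j=3: v[3]=-1 ≤ 1 → i=1, swap v[1],v[3] → [-4, -1, 9, 2, -3, -2, 3, 12, 10, 7, 11, 1]
j=4: v[4]=-3 ≤ 1 → i=2, swap v[2],v[4] → [-4, -1, -3, 2, 9, -2, 3, 12, 10, 7, 11, 1]
j=5: v[5]=-2 ≤ 1 → i=3, swap v[3],v[5] → [-4, -1, -3, -2, 9, 2, 3, 12, 10, 7, 11, 1]
j=6: v[6]=3 > 1 → no swap
j=7: v[7]=12 > 1 → no swap
j=8: v[8]=10 > 1 → no swap
j=9: v[9]=7 > 1 → no swap
j=10: v[10]=11 > 1 → no swap
final swap v[4],v[11] → [-4, -1, -3, -2, 1, 2, 3, 12, 10, 7, 11, 9]; return 4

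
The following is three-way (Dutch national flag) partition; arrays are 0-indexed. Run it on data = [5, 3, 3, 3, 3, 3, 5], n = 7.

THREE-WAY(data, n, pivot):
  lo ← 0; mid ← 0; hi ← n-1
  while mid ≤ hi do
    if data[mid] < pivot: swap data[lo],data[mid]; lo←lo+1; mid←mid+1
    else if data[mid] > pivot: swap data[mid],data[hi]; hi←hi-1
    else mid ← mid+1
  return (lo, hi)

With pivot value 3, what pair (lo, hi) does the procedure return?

pivot = 3; lo=0, mid=0, hi=6
data[mid]=5>3: swap data[0],data[6]; hi=5 → [5, 3, 3, 3, 3, 3, 5]
data[mid]=5>3: swap data[0],data[5]; hi=4 → [3, 3, 3, 3, 3, 5, 5]
data[mid]=3=3: mid=1
data[mid]=3=3: mid=2
data[mid]=3=3: mid=3
data[mid]=3=3: mid=4
data[mid]=3=3: mid=5
end: lo=0, hi=4; data = [3, 3, 3, 3, 3, 5, 5]

(0, 4)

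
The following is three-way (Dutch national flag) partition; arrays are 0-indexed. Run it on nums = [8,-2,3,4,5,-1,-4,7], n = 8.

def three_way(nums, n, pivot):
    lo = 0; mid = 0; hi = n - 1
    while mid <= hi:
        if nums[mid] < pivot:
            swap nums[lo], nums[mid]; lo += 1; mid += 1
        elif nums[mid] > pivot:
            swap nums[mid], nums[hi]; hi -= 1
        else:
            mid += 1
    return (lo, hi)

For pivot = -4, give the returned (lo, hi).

lo=0 mid=0 hi=7
8>-4: swap(0,7), hi=6 ⇒ [7,-2,3,4,5,-1,-4,8]
7>-4: swap(0,6), hi=5 ⇒ [-4,-2,3,4,5,-1,7,8]
-4=-4: mid=1
-2>-4: swap(1,5), hi=4 ⇒ [-4,-1,3,4,5,-2,7,8]
-1>-4: swap(1,4), hi=3 ⇒ [-4,5,3,4,-1,-2,7,8]
5>-4: swap(1,3), hi=2 ⇒ [-4,4,3,5,-1,-2,7,8]
4>-4: swap(1,2), hi=1 ⇒ [-4,3,4,5,-1,-2,7,8]
3>-4: swap(1,1), hi=0 ⇒ [-4,3,4,5,-1,-2,7,8]
done. lo=0 hi=0; nums=[-4,3,4,5,-1,-2,7,8]

(0, 0)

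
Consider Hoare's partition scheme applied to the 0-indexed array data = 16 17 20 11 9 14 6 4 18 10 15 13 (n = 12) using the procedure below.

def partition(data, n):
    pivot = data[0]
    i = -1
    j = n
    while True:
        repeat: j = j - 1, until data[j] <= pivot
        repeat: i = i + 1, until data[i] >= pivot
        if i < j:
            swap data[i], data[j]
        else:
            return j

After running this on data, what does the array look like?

pivot = data[0] = 16; i = -1, j = 12
j→11 (data[11]=13≤16), i→0 (data[0]=16≥16); i<j, swap → 13 17 20 11 9 14 6 4 18 10 15 16
j→10 (data[10]=15≤16), i→1 (data[1]=17≥16); i<j, swap → 13 15 20 11 9 14 6 4 18 10 17 16
j→9 (data[9]=10≤16), i→2 (data[2]=20≥16); i<j, swap → 13 15 10 11 9 14 6 4 18 20 17 16
j→7, i→8; i≥j, return j=7. data = 13 15 10 11 9 14 6 4 18 20 17 16

13 15 10 11 9 14 6 4 18 20 17 16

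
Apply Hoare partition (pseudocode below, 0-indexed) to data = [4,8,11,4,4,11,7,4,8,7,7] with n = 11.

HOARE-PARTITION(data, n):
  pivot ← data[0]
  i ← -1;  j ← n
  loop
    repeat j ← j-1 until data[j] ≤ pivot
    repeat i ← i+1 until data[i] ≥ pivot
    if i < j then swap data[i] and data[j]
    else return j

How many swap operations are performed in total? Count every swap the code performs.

pivot = data[0] = 4; i = -1, j = 11
j→7 (data[7]=4≤4), i→0 (data[0]=4≥4); i<j, swap → [4,8,11,4,4,11,7,4,8,7,7]
j→4 (data[4]=4≤4), i→1 (data[1]=8≥4); i<j, swap → [4,4,11,4,8,11,7,4,8,7,7]
j→3 (data[3]=4≤4), i→2 (data[2]=11≥4); i<j, swap → [4,4,4,11,8,11,7,4,8,7,7]
j→2, i→3; i≥j, return j=2. data = [4,4,4,11,8,11,7,4,8,7,7]

3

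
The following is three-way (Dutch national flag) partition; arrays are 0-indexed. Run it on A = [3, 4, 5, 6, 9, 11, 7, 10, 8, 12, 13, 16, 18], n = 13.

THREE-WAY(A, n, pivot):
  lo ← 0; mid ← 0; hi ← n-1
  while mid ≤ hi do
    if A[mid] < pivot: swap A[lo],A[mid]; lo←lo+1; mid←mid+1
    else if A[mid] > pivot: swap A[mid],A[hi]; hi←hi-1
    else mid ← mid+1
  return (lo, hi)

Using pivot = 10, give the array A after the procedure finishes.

[3, 4, 5, 6, 9, 8, 7, 10, 12, 13, 16, 18, 11]

pivot = 10; lo=0, mid=0, hi=12
A[mid]=3<10: swap A[0],A[0]; lo=1,mid=1 → [3, 4, 5, 6, 9, 11, 7, 10, 8, 12, 13, 16, 18]
A[mid]=4<10: swap A[1],A[1]; lo=2,mid=2 → [3, 4, 5, 6, 9, 11, 7, 10, 8, 12, 13, 16, 18]
A[mid]=5<10: swap A[2],A[2]; lo=3,mid=3 → [3, 4, 5, 6, 9, 11, 7, 10, 8, 12, 13, 16, 18]
A[mid]=6<10: swap A[3],A[3]; lo=4,mid=4 → [3, 4, 5, 6, 9, 11, 7, 10, 8, 12, 13, 16, 18]
A[mid]=9<10: swap A[4],A[4]; lo=5,mid=5 → [3, 4, 5, 6, 9, 11, 7, 10, 8, 12, 13, 16, 18]
A[mid]=11>10: swap A[5],A[12]; hi=11 → [3, 4, 5, 6, 9, 18, 7, 10, 8, 12, 13, 16, 11]
A[mid]=18>10: swap A[5],A[11]; hi=10 → [3, 4, 5, 6, 9, 16, 7, 10, 8, 12, 13, 18, 11]
A[mid]=16>10: swap A[5],A[10]; hi=9 → [3, 4, 5, 6, 9, 13, 7, 10, 8, 12, 16, 18, 11]
A[mid]=13>10: swap A[5],A[9]; hi=8 → [3, 4, 5, 6, 9, 12, 7, 10, 8, 13, 16, 18, 11]
A[mid]=12>10: swap A[5],A[8]; hi=7 → [3, 4, 5, 6, 9, 8, 7, 10, 12, 13, 16, 18, 11]
A[mid]=8<10: swap A[5],A[5]; lo=6,mid=6 → [3, 4, 5, 6, 9, 8, 7, 10, 12, 13, 16, 18, 11]
A[mid]=7<10: swap A[6],A[6]; lo=7,mid=7 → [3, 4, 5, 6, 9, 8, 7, 10, 12, 13, 16, 18, 11]
A[mid]=10=10: mid=8
end: lo=7, hi=7; A = [3, 4, 5, 6, 9, 8, 7, 10, 12, 13, 16, 18, 11]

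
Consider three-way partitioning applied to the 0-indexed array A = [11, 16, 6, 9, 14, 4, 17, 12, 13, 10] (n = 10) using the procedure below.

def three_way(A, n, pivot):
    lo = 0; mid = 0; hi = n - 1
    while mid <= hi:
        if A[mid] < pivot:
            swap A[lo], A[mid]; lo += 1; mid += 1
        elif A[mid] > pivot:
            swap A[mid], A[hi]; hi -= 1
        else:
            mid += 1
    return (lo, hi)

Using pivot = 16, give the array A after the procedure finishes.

lo=0 mid=0 hi=9
11<16: swap(0,0), lo=1 mid=1 ⇒ [11, 16, 6, 9, 14, 4, 17, 12, 13, 10]
16=16: mid=2
6<16: swap(1,2), lo=2 mid=3 ⇒ [11, 6, 16, 9, 14, 4, 17, 12, 13, 10]
9<16: swap(2,3), lo=3 mid=4 ⇒ [11, 6, 9, 16, 14, 4, 17, 12, 13, 10]
14<16: swap(3,4), lo=4 mid=5 ⇒ [11, 6, 9, 14, 16, 4, 17, 12, 13, 10]
4<16: swap(4,5), lo=5 mid=6 ⇒ [11, 6, 9, 14, 4, 16, 17, 12, 13, 10]
17>16: swap(6,9), hi=8 ⇒ [11, 6, 9, 14, 4, 16, 10, 12, 13, 17]
10<16: swap(5,6), lo=6 mid=7 ⇒ [11, 6, 9, 14, 4, 10, 16, 12, 13, 17]
12<16: swap(6,7), lo=7 mid=8 ⇒ [11, 6, 9, 14, 4, 10, 12, 16, 13, 17]
13<16: swap(7,8), lo=8 mid=9 ⇒ [11, 6, 9, 14, 4, 10, 12, 13, 16, 17]
done. lo=8 hi=8; A=[11, 6, 9, 14, 4, 10, 12, 13, 16, 17]

[11, 6, 9, 14, 4, 10, 12, 13, 16, 17]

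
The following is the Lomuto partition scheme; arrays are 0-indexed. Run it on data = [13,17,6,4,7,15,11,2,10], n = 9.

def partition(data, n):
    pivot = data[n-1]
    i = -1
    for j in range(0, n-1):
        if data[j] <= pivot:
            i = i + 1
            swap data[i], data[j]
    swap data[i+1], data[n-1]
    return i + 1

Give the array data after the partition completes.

pivot = data[8] = 10; i = -1
j=0: data[0]=13 > 10 → no swap
j=1: data[1]=17 > 10 → no swap
j=2: data[2]=6 ≤ 10 → i=0, swap data[0],data[2] → [6,17,13,4,7,15,11,2,10]
j=3: data[3]=4 ≤ 10 → i=1, swap data[1],data[3] → [6,4,13,17,7,15,11,2,10]
j=4: data[4]=7 ≤ 10 → i=2, swap data[2],data[4] → [6,4,7,17,13,15,11,2,10]
j=5: data[5]=15 > 10 → no swap
j=6: data[6]=11 > 10 → no swap
j=7: data[7]=2 ≤ 10 → i=3, swap data[3],data[7] → [6,4,7,2,13,15,11,17,10]
final swap data[4],data[8] → [6,4,7,2,10,15,11,17,13]; return 4

[6,4,7,2,10,15,11,17,13]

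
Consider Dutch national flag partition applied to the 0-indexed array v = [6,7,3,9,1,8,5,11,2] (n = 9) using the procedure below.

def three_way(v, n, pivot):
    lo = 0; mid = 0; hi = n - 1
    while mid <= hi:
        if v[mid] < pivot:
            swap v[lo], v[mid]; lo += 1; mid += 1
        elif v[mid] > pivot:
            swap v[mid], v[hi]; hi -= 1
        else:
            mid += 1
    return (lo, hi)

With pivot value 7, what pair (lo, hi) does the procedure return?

lo=0 mid=0 hi=8
6<7: swap(0,0), lo=1 mid=1 ⇒ [6,7,3,9,1,8,5,11,2]
7=7: mid=2
3<7: swap(1,2), lo=2 mid=3 ⇒ [6,3,7,9,1,8,5,11,2]
9>7: swap(3,8), hi=7 ⇒ [6,3,7,2,1,8,5,11,9]
2<7: swap(2,3), lo=3 mid=4 ⇒ [6,3,2,7,1,8,5,11,9]
1<7: swap(3,4), lo=4 mid=5 ⇒ [6,3,2,1,7,8,5,11,9]
8>7: swap(5,7), hi=6 ⇒ [6,3,2,1,7,11,5,8,9]
11>7: swap(5,6), hi=5 ⇒ [6,3,2,1,7,5,11,8,9]
5<7: swap(4,5), lo=5 mid=6 ⇒ [6,3,2,1,5,7,11,8,9]
done. lo=5 hi=5; v=[6,3,2,1,5,7,11,8,9]

(5, 5)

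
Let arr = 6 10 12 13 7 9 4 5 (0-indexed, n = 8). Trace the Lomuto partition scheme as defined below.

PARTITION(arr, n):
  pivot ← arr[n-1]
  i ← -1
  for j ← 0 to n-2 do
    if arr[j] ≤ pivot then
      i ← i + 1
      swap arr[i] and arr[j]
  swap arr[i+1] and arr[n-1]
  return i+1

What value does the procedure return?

pivot=5, i=-1
j=0: 6>5, skip
j=1: 10>5, skip
j=2: 12>5, skip
j=3: 13>5, skip
j=4: 7>5, skip
j=5: 9>5, skip
j=6: 4≤5, i=0, swap(0,6) ⇒ 4 10 12 13 7 9 6 5
swap(1,7) ⇒ 4 5 12 13 7 9 6 10; return 1

1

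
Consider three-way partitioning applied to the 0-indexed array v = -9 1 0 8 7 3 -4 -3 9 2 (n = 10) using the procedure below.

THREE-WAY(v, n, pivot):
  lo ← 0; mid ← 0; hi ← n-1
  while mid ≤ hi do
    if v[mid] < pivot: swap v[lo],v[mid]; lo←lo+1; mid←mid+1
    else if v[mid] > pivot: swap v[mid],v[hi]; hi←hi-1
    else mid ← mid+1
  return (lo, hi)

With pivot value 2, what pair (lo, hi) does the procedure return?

pivot = 2; lo=0, mid=0, hi=9
v[mid]=-9<2: swap v[0],v[0]; lo=1,mid=1 → -9 1 0 8 7 3 -4 -3 9 2
v[mid]=1<2: swap v[1],v[1]; lo=2,mid=2 → -9 1 0 8 7 3 -4 -3 9 2
v[mid]=0<2: swap v[2],v[2]; lo=3,mid=3 → -9 1 0 8 7 3 -4 -3 9 2
v[mid]=8>2: swap v[3],v[9]; hi=8 → -9 1 0 2 7 3 -4 -3 9 8
v[mid]=2=2: mid=4
v[mid]=7>2: swap v[4],v[8]; hi=7 → -9 1 0 2 9 3 -4 -3 7 8
v[mid]=9>2: swap v[4],v[7]; hi=6 → -9 1 0 2 -3 3 -4 9 7 8
v[mid]=-3<2: swap v[3],v[4]; lo=4,mid=5 → -9 1 0 -3 2 3 -4 9 7 8
v[mid]=3>2: swap v[5],v[6]; hi=5 → -9 1 0 -3 2 -4 3 9 7 8
v[mid]=-4<2: swap v[4],v[5]; lo=5,mid=6 → -9 1 0 -3 -4 2 3 9 7 8
end: lo=5, hi=5; v = -9 1 0 -3 -4 2 3 9 7 8

(5, 5)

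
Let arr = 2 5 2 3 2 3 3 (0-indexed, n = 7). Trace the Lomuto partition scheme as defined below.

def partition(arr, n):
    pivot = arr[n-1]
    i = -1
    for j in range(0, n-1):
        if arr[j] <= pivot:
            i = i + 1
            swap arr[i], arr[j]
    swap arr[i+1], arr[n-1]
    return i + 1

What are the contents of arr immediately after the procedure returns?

pivot = arr[6] = 3; i = -1
j=0: arr[0]=2 ≤ 3 → i=0, swap arr[0],arr[0] (no change) → 2 5 2 3 2 3 3
j=1: arr[1]=5 > 3 → no swap
j=2: arr[2]=2 ≤ 3 → i=1, swap arr[1],arr[2] → 2 2 5 3 2 3 3
j=3: arr[3]=3 ≤ 3 → i=2, swap arr[2],arr[3] → 2 2 3 5 2 3 3
j=4: arr[4]=2 ≤ 3 → i=3, swap arr[3],arr[4] → 2 2 3 2 5 3 3
j=5: arr[5]=3 ≤ 3 → i=4, swap arr[4],arr[5] → 2 2 3 2 3 5 3
final swap arr[5],arr[6] → 2 2 3 2 3 3 5; return 5

2 2 3 2 3 3 5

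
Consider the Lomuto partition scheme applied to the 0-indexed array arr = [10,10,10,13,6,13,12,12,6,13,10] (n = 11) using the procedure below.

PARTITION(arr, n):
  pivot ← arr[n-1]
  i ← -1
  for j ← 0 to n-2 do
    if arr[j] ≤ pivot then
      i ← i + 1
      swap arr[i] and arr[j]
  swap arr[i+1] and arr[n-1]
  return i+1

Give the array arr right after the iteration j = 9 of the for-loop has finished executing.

[10,10,10,6,6,13,12,12,13,13,10]

pivot = arr[10] = 10; i = -1
j=0: arr[0]=10 ≤ 10 → i=0, swap arr[0],arr[0] (no change) → [10,10,10,13,6,13,12,12,6,13,10]
j=1: arr[1]=10 ≤ 10 → i=1, swap arr[1],arr[1] (no change) → [10,10,10,13,6,13,12,12,6,13,10]
j=2: arr[2]=10 ≤ 10 → i=2, swap arr[2],arr[2] (no change) → [10,10,10,13,6,13,12,12,6,13,10]
j=3: arr[3]=13 > 10 → no swap
j=4: arr[4]=6 ≤ 10 → i=3, swap arr[3],arr[4] → [10,10,10,6,13,13,12,12,6,13,10]
j=5: arr[5]=13 > 10 → no swap
j=6: arr[6]=12 > 10 → no swap
j=7: arr[7]=12 > 10 → no swap
j=8: arr[8]=6 ≤ 10 → i=4, swap arr[4],arr[8] → [10,10,10,6,6,13,12,12,13,13,10]
j=9: arr[9]=13 > 10 → no swap
(after j=9) arr = [10,10,10,6,6,13,12,12,13,13,10]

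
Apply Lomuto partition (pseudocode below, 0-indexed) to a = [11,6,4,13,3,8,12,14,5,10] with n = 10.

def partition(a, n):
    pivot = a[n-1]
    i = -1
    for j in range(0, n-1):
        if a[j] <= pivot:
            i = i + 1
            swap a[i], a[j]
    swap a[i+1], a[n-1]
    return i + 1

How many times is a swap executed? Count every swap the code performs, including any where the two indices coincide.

pivot = a[9] = 10; i = -1
j=0: a[0]=11 > 10 → no swap
j=1: a[1]=6 ≤ 10 → i=0, swap a[0],a[1] → [6,11,4,13,3,8,12,14,5,10]
j=2: a[2]=4 ≤ 10 → i=1, swap a[1],a[2] → [6,4,11,13,3,8,12,14,5,10]
j=3: a[3]=13 > 10 → no swap
j=4: a[4]=3 ≤ 10 → i=2, swap a[2],a[4] → [6,4,3,13,11,8,12,14,5,10]
j=5: a[5]=8 ≤ 10 → i=3, swap a[3],a[5] → [6,4,3,8,11,13,12,14,5,10]
j=6: a[6]=12 > 10 → no swap
j=7: a[7]=14 > 10 → no swap
j=8: a[8]=5 ≤ 10 → i=4, swap a[4],a[8] → [6,4,3,8,5,13,12,14,11,10]
final swap a[5],a[9] → [6,4,3,8,5,10,12,14,11,13]; return 5

6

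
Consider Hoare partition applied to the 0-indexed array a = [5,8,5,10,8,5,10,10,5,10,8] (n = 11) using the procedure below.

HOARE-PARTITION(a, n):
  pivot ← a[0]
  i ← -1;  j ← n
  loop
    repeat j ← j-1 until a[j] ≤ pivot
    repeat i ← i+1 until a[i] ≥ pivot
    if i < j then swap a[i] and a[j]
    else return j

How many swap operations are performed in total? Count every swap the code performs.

2

pivot = a[0] = 5; i = -1, j = 11
j→8 (a[8]=5≤5), i→0 (a[0]=5≥5); i<j, swap → [5,8,5,10,8,5,10,10,5,10,8]
j→5 (a[5]=5≤5), i→1 (a[1]=8≥5); i<j, swap → [5,5,5,10,8,8,10,10,5,10,8]
j→2, i→2; i≥j, return j=2. a = [5,5,5,10,8,8,10,10,5,10,8]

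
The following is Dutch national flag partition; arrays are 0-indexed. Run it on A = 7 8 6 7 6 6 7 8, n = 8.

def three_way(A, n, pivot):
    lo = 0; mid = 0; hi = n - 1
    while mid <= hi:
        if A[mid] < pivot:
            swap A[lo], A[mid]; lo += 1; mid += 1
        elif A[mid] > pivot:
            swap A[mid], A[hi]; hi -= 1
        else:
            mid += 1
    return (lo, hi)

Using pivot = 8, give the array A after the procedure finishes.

lo=0 mid=0 hi=7
7<8: swap(0,0), lo=1 mid=1 ⇒ 7 8 6 7 6 6 7 8
8=8: mid=2
6<8: swap(1,2), lo=2 mid=3 ⇒ 7 6 8 7 6 6 7 8
7<8: swap(2,3), lo=3 mid=4 ⇒ 7 6 7 8 6 6 7 8
6<8: swap(3,4), lo=4 mid=5 ⇒ 7 6 7 6 8 6 7 8
6<8: swap(4,5), lo=5 mid=6 ⇒ 7 6 7 6 6 8 7 8
7<8: swap(5,6), lo=6 mid=7 ⇒ 7 6 7 6 6 7 8 8
8=8: mid=8
done. lo=6 hi=7; A=7 6 7 6 6 7 8 8

7 6 7 6 6 7 8 8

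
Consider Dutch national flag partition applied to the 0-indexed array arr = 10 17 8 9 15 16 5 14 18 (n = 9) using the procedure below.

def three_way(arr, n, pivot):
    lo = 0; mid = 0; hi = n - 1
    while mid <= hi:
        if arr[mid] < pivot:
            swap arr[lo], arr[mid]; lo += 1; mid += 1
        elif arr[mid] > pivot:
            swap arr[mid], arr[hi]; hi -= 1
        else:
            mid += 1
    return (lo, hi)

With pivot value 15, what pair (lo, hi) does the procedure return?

(5, 5)

pivot = 15; lo=0, mid=0, hi=8
arr[mid]=10<15: swap arr[0],arr[0]; lo=1,mid=1 → 10 17 8 9 15 16 5 14 18
arr[mid]=17>15: swap arr[1],arr[8]; hi=7 → 10 18 8 9 15 16 5 14 17
arr[mid]=18>15: swap arr[1],arr[7]; hi=6 → 10 14 8 9 15 16 5 18 17
arr[mid]=14<15: swap arr[1],arr[1]; lo=2,mid=2 → 10 14 8 9 15 16 5 18 17
arr[mid]=8<15: swap arr[2],arr[2]; lo=3,mid=3 → 10 14 8 9 15 16 5 18 17
arr[mid]=9<15: swap arr[3],arr[3]; lo=4,mid=4 → 10 14 8 9 15 16 5 18 17
arr[mid]=15=15: mid=5
arr[mid]=16>15: swap arr[5],arr[6]; hi=5 → 10 14 8 9 15 5 16 18 17
arr[mid]=5<15: swap arr[4],arr[5]; lo=5,mid=6 → 10 14 8 9 5 15 16 18 17
end: lo=5, hi=5; arr = 10 14 8 9 5 15 16 18 17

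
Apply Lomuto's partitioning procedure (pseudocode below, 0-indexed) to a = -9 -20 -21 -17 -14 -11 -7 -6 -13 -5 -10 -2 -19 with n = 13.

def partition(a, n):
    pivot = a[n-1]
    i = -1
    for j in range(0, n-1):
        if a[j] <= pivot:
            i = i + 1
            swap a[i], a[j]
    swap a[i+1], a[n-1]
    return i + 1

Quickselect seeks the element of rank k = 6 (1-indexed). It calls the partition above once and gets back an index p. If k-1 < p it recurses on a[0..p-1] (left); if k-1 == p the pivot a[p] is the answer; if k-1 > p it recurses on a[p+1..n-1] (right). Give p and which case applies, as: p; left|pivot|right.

pivot = a[12] = -19; i = -1
j=0: a[0]=-9 > -19 → no swap
j=1: a[1]=-20 ≤ -19 → i=0, swap a[0],a[1] → -20 -9 -21 -17 -14 -11 -7 -6 -13 -5 -10 -2 -19
j=2: a[2]=-21 ≤ -19 → i=1, swap a[1],a[2] → -20 -21 -9 -17 -14 -11 -7 -6 -13 -5 -10 -2 -19
j=3: a[3]=-17 > -19 → no swap
j=4: a[4]=-14 > -19 → no swap
j=5: a[5]=-11 > -19 → no swap
j=6: a[6]=-7 > -19 → no swap
j=7: a[7]=-6 > -19 → no swap
j=8: a[8]=-13 > -19 → no swap
j=9: a[9]=-5 > -19 → no swap
j=10: a[10]=-10 > -19 → no swap
j=11: a[11]=-2 > -19 → no swap
final swap a[2],a[12] → -20 -21 -19 -17 -14 -11 -7 -6 -13 -5 -10 -2 -9; return 2
p = 2; k-1 = 5 > 2 ⇒ right

2; right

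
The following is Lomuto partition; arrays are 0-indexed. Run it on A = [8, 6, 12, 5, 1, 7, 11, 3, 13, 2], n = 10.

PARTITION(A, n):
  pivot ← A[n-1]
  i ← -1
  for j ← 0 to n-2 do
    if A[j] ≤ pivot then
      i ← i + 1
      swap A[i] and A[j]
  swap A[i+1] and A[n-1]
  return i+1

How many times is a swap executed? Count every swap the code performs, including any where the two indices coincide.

pivot = A[9] = 2; i = -1
j=0: A[0]=8 > 2 → no swap
j=1: A[1]=6 > 2 → no swap
j=2: A[2]=12 > 2 → no swap
j=3: A[3]=5 > 2 → no swap
j=4: A[4]=1 ≤ 2 → i=0, swap A[0],A[4] → [1, 6, 12, 5, 8, 7, 11, 3, 13, 2]
j=5: A[5]=7 > 2 → no swap
j=6: A[6]=11 > 2 → no swap
j=7: A[7]=3 > 2 → no swap
j=8: A[8]=13 > 2 → no swap
final swap A[1],A[9] → [1, 2, 12, 5, 8, 7, 11, 3, 13, 6]; return 1

2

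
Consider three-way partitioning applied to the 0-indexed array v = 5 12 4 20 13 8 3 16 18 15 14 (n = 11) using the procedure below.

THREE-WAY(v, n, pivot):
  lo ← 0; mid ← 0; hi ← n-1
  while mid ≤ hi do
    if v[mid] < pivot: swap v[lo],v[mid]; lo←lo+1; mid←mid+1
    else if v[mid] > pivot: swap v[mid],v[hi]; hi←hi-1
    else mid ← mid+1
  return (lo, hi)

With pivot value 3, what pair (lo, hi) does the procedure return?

pivot = 3; lo=0, mid=0, hi=10
v[mid]=5>3: swap v[0],v[10]; hi=9 → 14 12 4 20 13 8 3 16 18 15 5
v[mid]=14>3: swap v[0],v[9]; hi=8 → 15 12 4 20 13 8 3 16 18 14 5
v[mid]=15>3: swap v[0],v[8]; hi=7 → 18 12 4 20 13 8 3 16 15 14 5
v[mid]=18>3: swap v[0],v[7]; hi=6 → 16 12 4 20 13 8 3 18 15 14 5
v[mid]=16>3: swap v[0],v[6]; hi=5 → 3 12 4 20 13 8 16 18 15 14 5
v[mid]=3=3: mid=1
v[mid]=12>3: swap v[1],v[5]; hi=4 → 3 8 4 20 13 12 16 18 15 14 5
v[mid]=8>3: swap v[1],v[4]; hi=3 → 3 13 4 20 8 12 16 18 15 14 5
v[mid]=13>3: swap v[1],v[3]; hi=2 → 3 20 4 13 8 12 16 18 15 14 5
v[mid]=20>3: swap v[1],v[2]; hi=1 → 3 4 20 13 8 12 16 18 15 14 5
v[mid]=4>3: swap v[1],v[1]; hi=0 → 3 4 20 13 8 12 16 18 15 14 5
end: lo=0, hi=0; v = 3 4 20 13 8 12 16 18 15 14 5

(0, 0)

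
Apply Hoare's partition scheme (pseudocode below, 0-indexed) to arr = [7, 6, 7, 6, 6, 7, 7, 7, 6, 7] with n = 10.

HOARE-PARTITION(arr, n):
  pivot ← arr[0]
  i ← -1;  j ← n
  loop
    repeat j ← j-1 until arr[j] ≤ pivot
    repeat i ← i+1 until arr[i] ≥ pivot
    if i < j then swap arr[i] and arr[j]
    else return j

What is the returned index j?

pivot = arr[0] = 7; i = -1, j = 10
j→9 (arr[9]=7≤7), i→0 (arr[0]=7≥7); i<j, swap → [7, 6, 7, 6, 6, 7, 7, 7, 6, 7]
j→8 (arr[8]=6≤7), i→2 (arr[2]=7≥7); i<j, swap → [7, 6, 6, 6, 6, 7, 7, 7, 7, 7]
j→7 (arr[7]=7≤7), i→5 (arr[5]=7≥7); i<j, swap → [7, 6, 6, 6, 6, 7, 7, 7, 7, 7]
j→6, i→6; i≥j, return j=6. arr = [7, 6, 6, 6, 6, 7, 7, 7, 7, 7]

6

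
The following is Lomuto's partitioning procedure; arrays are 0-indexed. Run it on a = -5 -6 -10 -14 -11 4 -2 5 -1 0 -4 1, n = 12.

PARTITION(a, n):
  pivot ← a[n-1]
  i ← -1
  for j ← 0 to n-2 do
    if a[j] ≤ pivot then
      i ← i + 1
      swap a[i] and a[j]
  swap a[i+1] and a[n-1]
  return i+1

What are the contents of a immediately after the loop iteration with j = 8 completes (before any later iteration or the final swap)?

-5 -6 -10 -14 -11 -2 -1 5 4 0 -4 1

pivot=1, i=-1
j=0: -5≤1, i=0, swap(0,0) ⇒ -5 -6 -10 -14 -11 4 -2 5 -1 0 -4 1
j=1: -6≤1, i=1, swap(1,1) ⇒ -5 -6 -10 -14 -11 4 -2 5 -1 0 -4 1
j=2: -10≤1, i=2, swap(2,2) ⇒ -5 -6 -10 -14 -11 4 -2 5 -1 0 -4 1
j=3: -14≤1, i=3, swap(3,3) ⇒ -5 -6 -10 -14 -11 4 -2 5 -1 0 -4 1
j=4: -11≤1, i=4, swap(4,4) ⇒ -5 -6 -10 -14 -11 4 -2 5 -1 0 -4 1
j=5: 4>1, skip
j=6: -2≤1, i=5, swap(5,6) ⇒ -5 -6 -10 -14 -11 -2 4 5 -1 0 -4 1
j=7: 5>1, skip
j=8: -1≤1, i=6, swap(6,8) ⇒ -5 -6 -10 -14 -11 -2 -1 5 4 0 -4 1
(after j=8) a = -5 -6 -10 -14 -11 -2 -1 5 4 0 -4 1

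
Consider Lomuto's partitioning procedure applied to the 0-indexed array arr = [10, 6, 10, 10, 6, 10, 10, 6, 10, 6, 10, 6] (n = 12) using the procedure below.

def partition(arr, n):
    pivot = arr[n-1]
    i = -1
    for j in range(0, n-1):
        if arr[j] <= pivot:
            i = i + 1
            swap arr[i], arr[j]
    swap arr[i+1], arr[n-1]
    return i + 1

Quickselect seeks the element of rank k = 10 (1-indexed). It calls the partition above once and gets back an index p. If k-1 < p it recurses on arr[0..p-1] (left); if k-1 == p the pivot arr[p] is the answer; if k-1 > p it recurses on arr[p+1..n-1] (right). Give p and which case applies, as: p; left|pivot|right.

4; right

pivot=6, i=-1
j=0: 10>6, skip
j=1: 6≤6, i=0, swap(0,1) ⇒ [6, 10, 10, 10, 6, 10, 10, 6, 10, 6, 10, 6]
j=2: 10>6, skip
j=3: 10>6, skip
j=4: 6≤6, i=1, swap(1,4) ⇒ [6, 6, 10, 10, 10, 10, 10, 6, 10, 6, 10, 6]
j=5: 10>6, skip
j=6: 10>6, skip
j=7: 6≤6, i=2, swap(2,7) ⇒ [6, 6, 6, 10, 10, 10, 10, 10, 10, 6, 10, 6]
j=8: 10>6, skip
j=9: 6≤6, i=3, swap(3,9) ⇒ [6, 6, 6, 6, 10, 10, 10, 10, 10, 10, 10, 6]
j=10: 10>6, skip
swap(4,11) ⇒ [6, 6, 6, 6, 6, 10, 10, 10, 10, 10, 10, 10]; return 4
p = 4; k-1 = 9 > 4 ⇒ right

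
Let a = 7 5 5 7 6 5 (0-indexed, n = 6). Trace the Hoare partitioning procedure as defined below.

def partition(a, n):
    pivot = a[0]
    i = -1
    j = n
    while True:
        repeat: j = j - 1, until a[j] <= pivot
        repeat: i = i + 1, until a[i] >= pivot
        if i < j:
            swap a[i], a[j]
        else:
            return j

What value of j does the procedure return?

3

pivot = a[0] = 7; i = -1, j = 6
j→5 (a[5]=5≤7), i→0 (a[0]=7≥7); i<j, swap → 5 5 5 7 6 7
j→4 (a[4]=6≤7), i→3 (a[3]=7≥7); i<j, swap → 5 5 5 6 7 7
j→3, i→4; i≥j, return j=3. a = 5 5 5 6 7 7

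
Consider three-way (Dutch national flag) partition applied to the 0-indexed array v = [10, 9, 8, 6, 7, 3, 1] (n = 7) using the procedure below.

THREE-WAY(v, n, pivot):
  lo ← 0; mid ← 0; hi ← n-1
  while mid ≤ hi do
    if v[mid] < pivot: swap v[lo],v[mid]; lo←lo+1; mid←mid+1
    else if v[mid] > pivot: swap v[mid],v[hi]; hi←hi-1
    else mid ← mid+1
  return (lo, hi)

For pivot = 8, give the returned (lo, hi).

(4, 4)

pivot = 8; lo=0, mid=0, hi=6
v[mid]=10>8: swap v[0],v[6]; hi=5 → [1, 9, 8, 6, 7, 3, 10]
v[mid]=1<8: swap v[0],v[0]; lo=1,mid=1 → [1, 9, 8, 6, 7, 3, 10]
v[mid]=9>8: swap v[1],v[5]; hi=4 → [1, 3, 8, 6, 7, 9, 10]
v[mid]=3<8: swap v[1],v[1]; lo=2,mid=2 → [1, 3, 8, 6, 7, 9, 10]
v[mid]=8=8: mid=3
v[mid]=6<8: swap v[2],v[3]; lo=3,mid=4 → [1, 3, 6, 8, 7, 9, 10]
v[mid]=7<8: swap v[3],v[4]; lo=4,mid=5 → [1, 3, 6, 7, 8, 9, 10]
end: lo=4, hi=4; v = [1, 3, 6, 7, 8, 9, 10]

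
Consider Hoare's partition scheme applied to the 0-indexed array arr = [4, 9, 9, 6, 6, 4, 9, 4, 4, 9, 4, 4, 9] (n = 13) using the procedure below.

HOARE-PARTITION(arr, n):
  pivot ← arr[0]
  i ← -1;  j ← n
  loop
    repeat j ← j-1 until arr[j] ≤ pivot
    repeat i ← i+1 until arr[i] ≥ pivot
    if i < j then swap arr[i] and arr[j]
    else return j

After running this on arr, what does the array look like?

[4, 4, 4, 4, 4, 6, 9, 6, 9, 9, 9, 4, 9]

pivot = arr[0] = 4; i = -1, j = 13
j→11 (arr[11]=4≤4), i→0 (arr[0]=4≥4); i<j, swap → [4, 9, 9, 6, 6, 4, 9, 4, 4, 9, 4, 4, 9]
j→10 (arr[10]=4≤4), i→1 (arr[1]=9≥4); i<j, swap → [4, 4, 9, 6, 6, 4, 9, 4, 4, 9, 9, 4, 9]
j→8 (arr[8]=4≤4), i→2 (arr[2]=9≥4); i<j, swap → [4, 4, 4, 6, 6, 4, 9, 4, 9, 9, 9, 4, 9]
j→7 (arr[7]=4≤4), i→3 (arr[3]=6≥4); i<j, swap → [4, 4, 4, 4, 6, 4, 9, 6, 9, 9, 9, 4, 9]
j→5 (arr[5]=4≤4), i→4 (arr[4]=6≥4); i<j, swap → [4, 4, 4, 4, 4, 6, 9, 6, 9, 9, 9, 4, 9]
j→4, i→5; i≥j, return j=4. arr = [4, 4, 4, 4, 4, 6, 9, 6, 9, 9, 9, 4, 9]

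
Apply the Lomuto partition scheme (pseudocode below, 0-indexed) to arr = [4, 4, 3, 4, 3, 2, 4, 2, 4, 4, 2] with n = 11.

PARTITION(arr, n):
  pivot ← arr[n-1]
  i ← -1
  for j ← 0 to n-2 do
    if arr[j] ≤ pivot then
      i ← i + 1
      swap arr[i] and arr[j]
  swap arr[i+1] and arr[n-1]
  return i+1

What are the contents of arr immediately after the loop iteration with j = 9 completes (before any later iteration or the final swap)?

[2, 2, 3, 4, 3, 4, 4, 4, 4, 4, 2]

pivot=2, i=-1
j=0: 4>2, skip
j=1: 4>2, skip
j=2: 3>2, skip
j=3: 4>2, skip
j=4: 3>2, skip
j=5: 2≤2, i=0, swap(0,5) ⇒ [2, 4, 3, 4, 3, 4, 4, 2, 4, 4, 2]
j=6: 4>2, skip
j=7: 2≤2, i=1, swap(1,7) ⇒ [2, 2, 3, 4, 3, 4, 4, 4, 4, 4, 2]
j=8: 4>2, skip
j=9: 4>2, skip
(after j=9) arr = [2, 2, 3, 4, 3, 4, 4, 4, 4, 4, 2]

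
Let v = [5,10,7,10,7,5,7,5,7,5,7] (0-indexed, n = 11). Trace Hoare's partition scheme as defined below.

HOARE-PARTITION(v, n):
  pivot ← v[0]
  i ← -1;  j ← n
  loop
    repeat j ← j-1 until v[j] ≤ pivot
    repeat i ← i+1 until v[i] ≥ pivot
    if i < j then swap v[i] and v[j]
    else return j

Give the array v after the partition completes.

pivot = v[0] = 5; i = -1, j = 11
j→9 (v[9]=5≤5), i→0 (v[0]=5≥5); i<j, swap → [5,10,7,10,7,5,7,5,7,5,7]
j→7 (v[7]=5≤5), i→1 (v[1]=10≥5); i<j, swap → [5,5,7,10,7,5,7,10,7,5,7]
j→5 (v[5]=5≤5), i→2 (v[2]=7≥5); i<j, swap → [5,5,5,10,7,7,7,10,7,5,7]
j→2, i→3; i≥j, return j=2. v = [5,5,5,10,7,7,7,10,7,5,7]

[5,5,5,10,7,7,7,10,7,5,7]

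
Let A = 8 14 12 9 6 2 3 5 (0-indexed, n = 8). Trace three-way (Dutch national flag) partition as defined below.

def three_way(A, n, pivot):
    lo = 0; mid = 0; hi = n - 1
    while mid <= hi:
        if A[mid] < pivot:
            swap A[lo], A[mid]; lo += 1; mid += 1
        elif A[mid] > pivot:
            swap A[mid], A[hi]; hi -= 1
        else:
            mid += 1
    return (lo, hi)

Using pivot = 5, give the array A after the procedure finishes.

3 2 5 6 9 12 14 8

pivot = 5; lo=0, mid=0, hi=7
A[mid]=8>5: swap A[0],A[7]; hi=6 → 5 14 12 9 6 2 3 8
A[mid]=5=5: mid=1
A[mid]=14>5: swap A[1],A[6]; hi=5 → 5 3 12 9 6 2 14 8
A[mid]=3<5: swap A[0],A[1]; lo=1,mid=2 → 3 5 12 9 6 2 14 8
A[mid]=12>5: swap A[2],A[5]; hi=4 → 3 5 2 9 6 12 14 8
A[mid]=2<5: swap A[1],A[2]; lo=2,mid=3 → 3 2 5 9 6 12 14 8
A[mid]=9>5: swap A[3],A[4]; hi=3 → 3 2 5 6 9 12 14 8
A[mid]=6>5: swap A[3],A[3]; hi=2 → 3 2 5 6 9 12 14 8
end: lo=2, hi=2; A = 3 2 5 6 9 12 14 8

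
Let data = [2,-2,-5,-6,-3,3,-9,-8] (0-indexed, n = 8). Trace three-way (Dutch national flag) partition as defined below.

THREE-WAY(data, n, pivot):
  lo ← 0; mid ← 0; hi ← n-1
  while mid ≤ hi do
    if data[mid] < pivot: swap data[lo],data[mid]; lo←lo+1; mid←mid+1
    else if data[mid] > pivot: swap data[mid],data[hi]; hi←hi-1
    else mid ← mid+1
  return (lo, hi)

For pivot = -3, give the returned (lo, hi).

pivot = -3; lo=0, mid=0, hi=7
data[mid]=2>-3: swap data[0],data[7]; hi=6 → [-8,-2,-5,-6,-3,3,-9,2]
data[mid]=-8<-3: swap data[0],data[0]; lo=1,mid=1 → [-8,-2,-5,-6,-3,3,-9,2]
data[mid]=-2>-3: swap data[1],data[6]; hi=5 → [-8,-9,-5,-6,-3,3,-2,2]
data[mid]=-9<-3: swap data[1],data[1]; lo=2,mid=2 → [-8,-9,-5,-6,-3,3,-2,2]
data[mid]=-5<-3: swap data[2],data[2]; lo=3,mid=3 → [-8,-9,-5,-6,-3,3,-2,2]
data[mid]=-6<-3: swap data[3],data[3]; lo=4,mid=4 → [-8,-9,-5,-6,-3,3,-2,2]
data[mid]=-3=-3: mid=5
data[mid]=3>-3: swap data[5],data[5]; hi=4 → [-8,-9,-5,-6,-3,3,-2,2]
end: lo=4, hi=4; data = [-8,-9,-5,-6,-3,3,-2,2]

(4, 4)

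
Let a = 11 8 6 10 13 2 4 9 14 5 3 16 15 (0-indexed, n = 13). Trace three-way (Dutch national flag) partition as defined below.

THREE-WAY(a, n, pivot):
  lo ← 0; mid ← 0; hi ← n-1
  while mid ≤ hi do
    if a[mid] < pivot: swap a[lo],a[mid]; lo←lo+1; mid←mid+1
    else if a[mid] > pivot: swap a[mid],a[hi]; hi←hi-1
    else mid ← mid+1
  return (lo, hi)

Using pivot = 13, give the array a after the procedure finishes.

lo=0 mid=0 hi=12
11<13: swap(0,0), lo=1 mid=1 ⇒ 11 8 6 10 13 2 4 9 14 5 3 16 15
8<13: swap(1,1), lo=2 mid=2 ⇒ 11 8 6 10 13 2 4 9 14 5 3 16 15
6<13: swap(2,2), lo=3 mid=3 ⇒ 11 8 6 10 13 2 4 9 14 5 3 16 15
10<13: swap(3,3), lo=4 mid=4 ⇒ 11 8 6 10 13 2 4 9 14 5 3 16 15
13=13: mid=5
2<13: swap(4,5), lo=5 mid=6 ⇒ 11 8 6 10 2 13 4 9 14 5 3 16 15
4<13: swap(5,6), lo=6 mid=7 ⇒ 11 8 6 10 2 4 13 9 14 5 3 16 15
9<13: swap(6,7), lo=7 mid=8 ⇒ 11 8 6 10 2 4 9 13 14 5 3 16 15
14>13: swap(8,12), hi=11 ⇒ 11 8 6 10 2 4 9 13 15 5 3 16 14
15>13: swap(8,11), hi=10 ⇒ 11 8 6 10 2 4 9 13 16 5 3 15 14
16>13: swap(8,10), hi=9 ⇒ 11 8 6 10 2 4 9 13 3 5 16 15 14
3<13: swap(7,8), lo=8 mid=9 ⇒ 11 8 6 10 2 4 9 3 13 5 16 15 14
5<13: swap(8,9), lo=9 mid=10 ⇒ 11 8 6 10 2 4 9 3 5 13 16 15 14
done. lo=9 hi=9; a=11 8 6 10 2 4 9 3 5 13 16 15 14

11 8 6 10 2 4 9 3 5 13 16 15 14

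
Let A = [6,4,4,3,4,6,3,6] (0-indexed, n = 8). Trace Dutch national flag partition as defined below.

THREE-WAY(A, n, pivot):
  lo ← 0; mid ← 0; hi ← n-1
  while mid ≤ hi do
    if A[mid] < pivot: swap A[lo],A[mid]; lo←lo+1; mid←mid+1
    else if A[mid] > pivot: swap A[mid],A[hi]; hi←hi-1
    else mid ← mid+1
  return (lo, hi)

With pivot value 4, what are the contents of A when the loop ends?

[3,3,4,4,4,6,6,6]

pivot = 4; lo=0, mid=0, hi=7
A[mid]=6>4: swap A[0],A[7]; hi=6 → [6,4,4,3,4,6,3,6]
A[mid]=6>4: swap A[0],A[6]; hi=5 → [3,4,4,3,4,6,6,6]
A[mid]=3<4: swap A[0],A[0]; lo=1,mid=1 → [3,4,4,3,4,6,6,6]
A[mid]=4=4: mid=2
A[mid]=4=4: mid=3
A[mid]=3<4: swap A[1],A[3]; lo=2,mid=4 → [3,3,4,4,4,6,6,6]
A[mid]=4=4: mid=5
A[mid]=6>4: swap A[5],A[5]; hi=4 → [3,3,4,4,4,6,6,6]
end: lo=2, hi=4; A = [3,3,4,4,4,6,6,6]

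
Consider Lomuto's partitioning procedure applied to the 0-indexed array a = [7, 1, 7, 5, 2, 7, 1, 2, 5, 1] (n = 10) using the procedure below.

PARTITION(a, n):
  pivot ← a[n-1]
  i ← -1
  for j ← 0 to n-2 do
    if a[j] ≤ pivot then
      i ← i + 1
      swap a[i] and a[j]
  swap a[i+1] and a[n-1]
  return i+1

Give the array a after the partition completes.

pivot=1, i=-1
j=0: 7>1, skip
j=1: 1≤1, i=0, swap(0,1) ⇒ [1, 7, 7, 5, 2, 7, 1, 2, 5, 1]
j=2: 7>1, skip
j=3: 5>1, skip
j=4: 2>1, skip
j=5: 7>1, skip
j=6: 1≤1, i=1, swap(1,6) ⇒ [1, 1, 7, 5, 2, 7, 7, 2, 5, 1]
j=7: 2>1, skip
j=8: 5>1, skip
swap(2,9) ⇒ [1, 1, 1, 5, 2, 7, 7, 2, 5, 7]; return 2

[1, 1, 1, 5, 2, 7, 7, 2, 5, 7]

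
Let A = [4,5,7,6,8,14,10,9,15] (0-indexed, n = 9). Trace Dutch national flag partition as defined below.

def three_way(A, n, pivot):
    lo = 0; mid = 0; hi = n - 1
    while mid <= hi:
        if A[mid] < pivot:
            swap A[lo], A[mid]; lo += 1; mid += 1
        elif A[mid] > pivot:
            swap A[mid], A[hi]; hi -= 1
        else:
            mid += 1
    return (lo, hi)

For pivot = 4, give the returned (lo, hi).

(0, 0)

pivot = 4; lo=0, mid=0, hi=8
A[mid]=4=4: mid=1
A[mid]=5>4: swap A[1],A[8]; hi=7 → [4,15,7,6,8,14,10,9,5]
A[mid]=15>4: swap A[1],A[7]; hi=6 → [4,9,7,6,8,14,10,15,5]
A[mid]=9>4: swap A[1],A[6]; hi=5 → [4,10,7,6,8,14,9,15,5]
A[mid]=10>4: swap A[1],A[5]; hi=4 → [4,14,7,6,8,10,9,15,5]
A[mid]=14>4: swap A[1],A[4]; hi=3 → [4,8,7,6,14,10,9,15,5]
A[mid]=8>4: swap A[1],A[3]; hi=2 → [4,6,7,8,14,10,9,15,5]
A[mid]=6>4: swap A[1],A[2]; hi=1 → [4,7,6,8,14,10,9,15,5]
A[mid]=7>4: swap A[1],A[1]; hi=0 → [4,7,6,8,14,10,9,15,5]
end: lo=0, hi=0; A = [4,7,6,8,14,10,9,15,5]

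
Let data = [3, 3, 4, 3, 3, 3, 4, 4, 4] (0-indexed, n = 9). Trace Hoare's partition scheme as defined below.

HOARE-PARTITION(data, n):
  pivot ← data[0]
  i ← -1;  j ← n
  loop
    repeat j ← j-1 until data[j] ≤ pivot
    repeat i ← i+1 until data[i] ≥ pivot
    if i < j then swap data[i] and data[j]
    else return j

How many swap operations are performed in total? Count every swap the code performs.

pivot=3
j stops at 5 (3), i stops at 0 (3); swap ⇒ [3, 3, 4, 3, 3, 3, 4, 4, 4]
j stops at 4 (3), i stops at 1 (3); swap ⇒ [3, 3, 4, 3, 3, 3, 4, 4, 4]
j stops at 3 (3), i stops at 2 (4); swap ⇒ [3, 3, 3, 4, 3, 3, 4, 4, 4]
j stops at 2, i stops at 3; i≥j ⇒ return 2. data=[3, 3, 3, 4, 3, 3, 4, 4, 4]

3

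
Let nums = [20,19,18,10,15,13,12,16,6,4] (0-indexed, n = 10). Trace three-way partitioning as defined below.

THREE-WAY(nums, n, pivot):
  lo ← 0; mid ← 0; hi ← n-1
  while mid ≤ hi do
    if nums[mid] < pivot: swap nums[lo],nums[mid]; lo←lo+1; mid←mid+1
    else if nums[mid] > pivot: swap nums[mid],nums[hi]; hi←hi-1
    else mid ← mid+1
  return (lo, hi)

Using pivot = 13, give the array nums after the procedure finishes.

[4,6,12,10,13,15,16,18,19,20]

lo=0 mid=0 hi=9
20>13: swap(0,9), hi=8 ⇒ [4,19,18,10,15,13,12,16,6,20]
4<13: swap(0,0), lo=1 mid=1 ⇒ [4,19,18,10,15,13,12,16,6,20]
19>13: swap(1,8), hi=7 ⇒ [4,6,18,10,15,13,12,16,19,20]
6<13: swap(1,1), lo=2 mid=2 ⇒ [4,6,18,10,15,13,12,16,19,20]
18>13: swap(2,7), hi=6 ⇒ [4,6,16,10,15,13,12,18,19,20]
16>13: swap(2,6), hi=5 ⇒ [4,6,12,10,15,13,16,18,19,20]
12<13: swap(2,2), lo=3 mid=3 ⇒ [4,6,12,10,15,13,16,18,19,20]
10<13: swap(3,3), lo=4 mid=4 ⇒ [4,6,12,10,15,13,16,18,19,20]
15>13: swap(4,5), hi=4 ⇒ [4,6,12,10,13,15,16,18,19,20]
13=13: mid=5
done. lo=4 hi=4; nums=[4,6,12,10,13,15,16,18,19,20]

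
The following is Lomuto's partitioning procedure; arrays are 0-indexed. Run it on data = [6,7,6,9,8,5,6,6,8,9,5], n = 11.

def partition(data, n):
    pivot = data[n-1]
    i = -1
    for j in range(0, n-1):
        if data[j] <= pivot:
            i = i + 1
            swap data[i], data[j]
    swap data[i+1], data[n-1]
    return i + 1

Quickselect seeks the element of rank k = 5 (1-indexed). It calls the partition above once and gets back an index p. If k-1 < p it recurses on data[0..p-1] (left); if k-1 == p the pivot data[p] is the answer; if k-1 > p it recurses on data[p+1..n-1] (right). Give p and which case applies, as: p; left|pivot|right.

1; right

pivot=5, i=-1
j=0: 6>5, skip
j=1: 7>5, skip
j=2: 6>5, skip
j=3: 9>5, skip
j=4: 8>5, skip
j=5: 5≤5, i=0, swap(0,5) ⇒ [5,7,6,9,8,6,6,6,8,9,5]
j=6: 6>5, skip
j=7: 6>5, skip
j=8: 8>5, skip
j=9: 9>5, skip
swap(1,10) ⇒ [5,5,6,9,8,6,6,6,8,9,7]; return 1
p = 1; k-1 = 4 > 1 ⇒ right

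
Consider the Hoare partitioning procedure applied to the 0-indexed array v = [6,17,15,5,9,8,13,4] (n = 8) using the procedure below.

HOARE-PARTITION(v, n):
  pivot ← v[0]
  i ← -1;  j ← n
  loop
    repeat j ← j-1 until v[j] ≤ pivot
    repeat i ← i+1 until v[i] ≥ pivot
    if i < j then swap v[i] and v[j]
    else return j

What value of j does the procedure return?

pivot=6
j stops at 7 (4), i stops at 0 (6); swap ⇒ [4,17,15,5,9,8,13,6]
j stops at 3 (5), i stops at 1 (17); swap ⇒ [4,5,15,17,9,8,13,6]
j stops at 1, i stops at 2; i≥j ⇒ return 1. v=[4,5,15,17,9,8,13,6]

1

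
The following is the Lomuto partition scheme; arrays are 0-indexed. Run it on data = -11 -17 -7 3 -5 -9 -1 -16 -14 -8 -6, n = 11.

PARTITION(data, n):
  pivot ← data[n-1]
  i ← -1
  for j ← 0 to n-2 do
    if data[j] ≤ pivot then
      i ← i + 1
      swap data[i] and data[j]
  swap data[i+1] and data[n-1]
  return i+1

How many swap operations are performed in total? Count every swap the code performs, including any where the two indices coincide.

pivot = data[10] = -6; i = -1
j=0: data[0]=-11 ≤ -6 → i=0, swap data[0],data[0] (no change) → -11 -17 -7 3 -5 -9 -1 -16 -14 -8 -6
j=1: data[1]=-17 ≤ -6 → i=1, swap data[1],data[1] (no change) → -11 -17 -7 3 -5 -9 -1 -16 -14 -8 -6
j=2: data[2]=-7 ≤ -6 → i=2, swap data[2],data[2] (no change) → -11 -17 -7 3 -5 -9 -1 -16 -14 -8 -6
j=3: data[3]=3 > -6 → no swap
j=4: data[4]=-5 > -6 → no swap
j=5: data[5]=-9 ≤ -6 → i=3, swap data[3],data[5] → -11 -17 -7 -9 -5 3 -1 -16 -14 -8 -6
j=6: data[6]=-1 > -6 → no swap
j=7: data[7]=-16 ≤ -6 → i=4, swap data[4],data[7] → -11 -17 -7 -9 -16 3 -1 -5 -14 -8 -6
j=8: data[8]=-14 ≤ -6 → i=5, swap data[5],data[8] → -11 -17 -7 -9 -16 -14 -1 -5 3 -8 -6
j=9: data[9]=-8 ≤ -6 → i=6, swap data[6],data[9] → -11 -17 -7 -9 -16 -14 -8 -5 3 -1 -6
final swap data[7],data[10] → -11 -17 -7 -9 -16 -14 -8 -6 3 -1 -5; return 7

8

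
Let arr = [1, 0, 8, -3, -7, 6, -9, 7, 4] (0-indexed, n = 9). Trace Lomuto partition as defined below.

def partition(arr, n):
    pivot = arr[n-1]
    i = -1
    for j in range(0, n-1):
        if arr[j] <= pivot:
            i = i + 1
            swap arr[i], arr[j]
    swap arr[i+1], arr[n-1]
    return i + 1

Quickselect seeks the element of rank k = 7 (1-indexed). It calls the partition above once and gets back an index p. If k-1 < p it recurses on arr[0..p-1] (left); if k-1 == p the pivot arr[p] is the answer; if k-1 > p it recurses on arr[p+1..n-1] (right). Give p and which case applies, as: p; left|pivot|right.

pivot=4, i=-1
j=0: 1≤4, i=0, swap(0,0) ⇒ [1, 0, 8, -3, -7, 6, -9, 7, 4]
j=1: 0≤4, i=1, swap(1,1) ⇒ [1, 0, 8, -3, -7, 6, -9, 7, 4]
j=2: 8>4, skip
j=3: -3≤4, i=2, swap(2,3) ⇒ [1, 0, -3, 8, -7, 6, -9, 7, 4]
j=4: -7≤4, i=3, swap(3,4) ⇒ [1, 0, -3, -7, 8, 6, -9, 7, 4]
j=5: 6>4, skip
j=6: -9≤4, i=4, swap(4,6) ⇒ [1, 0, -3, -7, -9, 6, 8, 7, 4]
j=7: 7>4, skip
swap(5,8) ⇒ [1, 0, -3, -7, -9, 4, 8, 7, 6]; return 5
p = 5; k-1 = 6 > 5 ⇒ right

5; right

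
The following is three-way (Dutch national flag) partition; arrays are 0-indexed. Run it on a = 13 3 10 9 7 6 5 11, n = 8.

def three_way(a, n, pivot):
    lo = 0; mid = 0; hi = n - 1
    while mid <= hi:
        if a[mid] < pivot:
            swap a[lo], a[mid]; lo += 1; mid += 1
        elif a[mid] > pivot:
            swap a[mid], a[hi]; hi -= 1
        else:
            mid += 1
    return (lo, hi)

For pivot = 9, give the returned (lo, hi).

pivot = 9; lo=0, mid=0, hi=7
a[mid]=13>9: swap a[0],a[7]; hi=6 → 11 3 10 9 7 6 5 13
a[mid]=11>9: swap a[0],a[6]; hi=5 → 5 3 10 9 7 6 11 13
a[mid]=5<9: swap a[0],a[0]; lo=1,mid=1 → 5 3 10 9 7 6 11 13
a[mid]=3<9: swap a[1],a[1]; lo=2,mid=2 → 5 3 10 9 7 6 11 13
a[mid]=10>9: swap a[2],a[5]; hi=4 → 5 3 6 9 7 10 11 13
a[mid]=6<9: swap a[2],a[2]; lo=3,mid=3 → 5 3 6 9 7 10 11 13
a[mid]=9=9: mid=4
a[mid]=7<9: swap a[3],a[4]; lo=4,mid=5 → 5 3 6 7 9 10 11 13
end: lo=4, hi=4; a = 5 3 6 7 9 10 11 13

(4, 4)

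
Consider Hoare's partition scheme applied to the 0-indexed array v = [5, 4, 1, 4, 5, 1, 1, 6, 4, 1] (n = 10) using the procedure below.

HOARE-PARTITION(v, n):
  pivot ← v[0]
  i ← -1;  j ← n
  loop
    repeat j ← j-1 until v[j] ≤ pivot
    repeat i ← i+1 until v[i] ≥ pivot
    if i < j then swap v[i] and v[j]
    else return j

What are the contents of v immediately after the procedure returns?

[1, 4, 1, 4, 4, 1, 1, 6, 5, 5]

pivot = v[0] = 5; i = -1, j = 10
j→9 (v[9]=1≤5), i→0 (v[0]=5≥5); i<j, swap → [1, 4, 1, 4, 5, 1, 1, 6, 4, 5]
j→8 (v[8]=4≤5), i→4 (v[4]=5≥5); i<j, swap → [1, 4, 1, 4, 4, 1, 1, 6, 5, 5]
j→6, i→7; i≥j, return j=6. v = [1, 4, 1, 4, 4, 1, 1, 6, 5, 5]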